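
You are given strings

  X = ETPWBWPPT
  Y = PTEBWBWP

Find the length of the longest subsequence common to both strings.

5

Match E (X #1, Y #3), then W (X #4, Y #5), then B (X #5, Y #6), then W (X #6, Y #7), then P (X #8, Y #8) — 5 characters in the same relative order in both. The LCS DP gives dp[9][8] = 5, so this is optimal.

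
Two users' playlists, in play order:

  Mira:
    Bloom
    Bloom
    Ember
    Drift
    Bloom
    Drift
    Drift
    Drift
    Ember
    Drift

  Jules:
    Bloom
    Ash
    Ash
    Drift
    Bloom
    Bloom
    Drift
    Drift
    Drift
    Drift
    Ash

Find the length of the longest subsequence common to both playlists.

Match Bloom (Mira #1, Jules #1), then Bloom (Mira #2, Jules #5), then Bloom (Mira #5, Jules #6), then Drift (Mira #6, Jules #7), then Drift (Mira #7, Jules #8), then Drift (Mira #8, Jules #9), then Drift (Mira #10, Jules #10) — 7 songs in the same relative order in both. dp[10][11] = 7 confirms this is the maximum.

7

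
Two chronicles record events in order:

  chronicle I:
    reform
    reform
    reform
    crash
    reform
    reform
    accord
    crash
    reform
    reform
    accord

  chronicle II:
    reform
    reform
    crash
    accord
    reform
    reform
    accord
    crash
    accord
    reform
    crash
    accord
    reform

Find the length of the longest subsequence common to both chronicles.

Taking reform (chronicle I #2, chronicle II #1) → reform (chronicle I #3, chronicle II #2) → crash (chronicle I #4, chronicle II #3) → reform (chronicle I #5, chronicle II #5) → reform (chronicle I #6, chronicle II #6) → accord (chronicle I #7, chronicle II #7) → crash (chronicle I #8, chronicle II #8) → reform (chronicle I #9, chronicle II #10) → reform (chronicle I #10, chronicle II #13) gives a common subsequence of length 9, and the DP table's final entry dp[11][13] is also 9, so no common subsequence is longer.

9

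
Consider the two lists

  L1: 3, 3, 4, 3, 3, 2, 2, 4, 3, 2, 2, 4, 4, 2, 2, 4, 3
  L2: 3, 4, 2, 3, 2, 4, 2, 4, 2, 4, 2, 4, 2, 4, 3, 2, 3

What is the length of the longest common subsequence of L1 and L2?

12

Pick 3 [2,1], then 4 [3,2], then 3 [5,4], then 2 [6,5], then 2 [7,7], then 4 [8,8], then 2 [10,9], then 2 [11,11], then 4 [12,12], then 4 [13,14], then 2 [15,16], then 3 [17,17]; all 12 values appear in both, in order. dp[17][17] = 12 confirms this is the maximum.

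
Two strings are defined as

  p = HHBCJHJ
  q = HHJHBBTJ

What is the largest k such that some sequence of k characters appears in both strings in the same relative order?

Match H (p #1, q #1) → H (p #2, q #2) → J (p #5, q #3) → H (p #6, q #4) → J (p #7, q #8) — 5 characters in the same relative order in both. The LCS DP gives dp[7][8] = 5, so this is optimal.

5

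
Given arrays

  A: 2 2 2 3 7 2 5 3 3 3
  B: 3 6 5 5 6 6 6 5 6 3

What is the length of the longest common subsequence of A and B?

Taking 3 [4,1]; then 5 [7,8]; then 3 [10,10] gives a common subsequence of length 3. The LCS DP gives dp[10][10] = 3, so this is optimal.

3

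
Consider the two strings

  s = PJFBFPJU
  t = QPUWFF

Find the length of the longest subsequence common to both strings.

3

Let dp[i][j] be the LCS length of the first i characters of s and the first j characters of t. dp[i][j] = dp[i-1][j-1]+1 when the i-th and j-th characters match, else max(dp[i-1][j], dp[i][j-1]).
    ·  Q  P  U  W  F  F
 ·  0  0  0  0  0  0  0
 P  0  0  1  1  1  1  1
 J  0  0  1  1  1  1  1
 F  0  0  1  1  1  2  2
 B  0  0  1  1  1  2  2
 F  0  0  1  1  1  2  3
 P  0  0  1  1  1  2  3
 J  0  0  1  1  1  2  3
 U  0  0  1  2  2  2  3
dp[8][6] = 3. One LCS (by backtracking along matches): PFF.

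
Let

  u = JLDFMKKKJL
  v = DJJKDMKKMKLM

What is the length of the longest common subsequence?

Match J [1,3], D [3,5], M [5,6], K [6,7], K [7,8], K [8,10], L [10,11] — 7 characters in the same relative order in both. dp[10][12] = 7 confirms this is the maximum.

7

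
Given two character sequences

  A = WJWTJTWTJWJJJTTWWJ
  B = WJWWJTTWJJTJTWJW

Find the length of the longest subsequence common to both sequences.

13

Pick W (A #1, B #1), J (A #2, B #2), W (A #3, B #4), J (A #5, B #5), T (A #6, B #6), T (A #8, B #7), W (A #10, B #8), J (A #11, B #9), J (A #12, B #10), J (A #13, B #12), T (A #15, B #13), W (A #16, B #14), W (A #17, B #16); all 13 characters appear in both, in order. Since dp[18][16] = 13, nothing longer is possible.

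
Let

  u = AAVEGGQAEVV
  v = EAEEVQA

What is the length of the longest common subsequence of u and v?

4

Taking A at u[1]=v[2]; then V at u[3]=v[5]; then Q at u[7]=v[6]; then A at u[8]=v[7] gives a common subsequence of length 4. Since dp[11][7] = 4, nothing longer is possible.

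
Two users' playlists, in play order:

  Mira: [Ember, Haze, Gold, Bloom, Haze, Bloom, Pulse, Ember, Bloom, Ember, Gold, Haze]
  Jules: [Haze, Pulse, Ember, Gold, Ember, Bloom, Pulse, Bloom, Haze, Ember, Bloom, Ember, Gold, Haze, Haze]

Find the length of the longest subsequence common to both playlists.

9

Match Ember (Mira #1, Jules #3), Gold (Mira #3, Jules #4), Bloom (Mira #4, Jules #8), Haze (Mira #5, Jules #9), Ember (Mira #8, Jules #10), Bloom (Mira #9, Jules #11), Ember (Mira #10, Jules #12), Gold (Mira #11, Jules #13), Haze (Mira #12, Jules #15) — 9 songs in the same relative order in both. Since dp[12][15] = 9, nothing longer is possible.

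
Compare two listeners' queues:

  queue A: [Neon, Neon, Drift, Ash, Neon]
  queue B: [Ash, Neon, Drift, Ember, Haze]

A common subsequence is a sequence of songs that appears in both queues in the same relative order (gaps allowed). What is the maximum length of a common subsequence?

One common subsequence of length 2: Neon (queue A #2, queue B #2), then Drift (queue A #3, queue B #3). dp[5][5] = 2 confirms this is the maximum.

2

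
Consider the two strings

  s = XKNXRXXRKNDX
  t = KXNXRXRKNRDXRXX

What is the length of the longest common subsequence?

10

Pick X [1,2] → N [3,3] → X [4,4] → R [5,5] → X [7,6] → R [8,7] → K [9,8] → N [10,9] → D [11,11] → X [12,15]; all 10 characters appear in both, in order, and the DP table's final entry dp[12][15] is also 10, so no common subsequence is longer.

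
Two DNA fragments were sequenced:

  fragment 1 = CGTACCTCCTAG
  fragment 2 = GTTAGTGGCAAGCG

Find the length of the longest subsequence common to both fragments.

Pick G at fragment 1[2]=fragment 2[1], then T at fragment 1[3]=fragment 2[3], then A at fragment 1[4]=fragment 2[4], then T at fragment 1[7]=fragment 2[6], then C at fragment 1[8]=fragment 2[9], then C at fragment 1[9]=fragment 2[13], then G at fragment 1[12]=fragment 2[14]; all 7 bases appear in both, in order. Since dp[12][14] = 7, nothing longer is possible.

7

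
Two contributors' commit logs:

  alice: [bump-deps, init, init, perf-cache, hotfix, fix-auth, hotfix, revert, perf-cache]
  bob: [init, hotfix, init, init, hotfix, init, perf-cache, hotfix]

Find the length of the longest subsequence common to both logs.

4

Taking init [2,4] → init [3,6] → perf-cache [4,7] → hotfix [7,8] gives a common subsequence of length 4. dp[9][8] = 4 confirms this is the maximum.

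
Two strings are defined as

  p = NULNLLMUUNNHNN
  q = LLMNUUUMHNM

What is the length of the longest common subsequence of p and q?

One common subsequence of length 7: L [5,1], then L [6,2], then M [7,3], then U [8,6], then U [9,7], then H [12,9], then N [13,10], and the DP table's final entry dp[14][11] is also 7, so no common subsequence is longer.

7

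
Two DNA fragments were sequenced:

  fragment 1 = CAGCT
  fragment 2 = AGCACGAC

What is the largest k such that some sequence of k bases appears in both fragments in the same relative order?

Let dp[i][j] be the LCS length of the first i bases of fragment 1 and the first j bases of fragment 2. dp[i][j] = dp[i-1][j-1]+1 when the i-th and j-th bases match, else max(dp[i-1][j], dp[i][j-1]).
    ·  A  G  C  A  C  G  A  C
 ·  0  0  0  0  0  0  0  0  0
 C  0  0  0  1  1  1  1  1  1
 A  0  1  1  1  2  2  2  2  2
 G  0  1  2  2  2  2  3  3  3
 C  0  1  2  3  3  3  3  3  4
 T  0  1  2  3  3  3  3  3  4
dp[5][8] = 4. One LCS (by backtracking along matches): CAGC.

4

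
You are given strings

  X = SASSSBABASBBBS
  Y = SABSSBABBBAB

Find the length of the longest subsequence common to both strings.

10

Pick S (X #1, Y #1), A (X #2, Y #2), S (X #4, Y #4), S (X #5, Y #5), B (X #6, Y #6), A (X #7, Y #7), B (X #8, Y #8), B (X #11, Y #9), B (X #12, Y #10), B (X #13, Y #12); all 10 characters appear in both, in order. The LCS DP gives dp[14][12] = 10, so this is optimal.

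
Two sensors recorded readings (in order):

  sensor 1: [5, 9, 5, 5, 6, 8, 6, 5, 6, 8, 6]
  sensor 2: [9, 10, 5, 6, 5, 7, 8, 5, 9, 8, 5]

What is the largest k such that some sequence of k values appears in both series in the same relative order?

Let dp[i][j] be the LCS length of the first i values of sensor 1 and the first j values of sensor 2. dp[i][j] = dp[i-1][j-1]+1 when the i-th and j-th values match, else max(dp[i-1][j], dp[i][j-1]).
    ·  9 10  5  6  5  7  8  5  9  8  5
 ·  0  0  0  0  0  0  0  0  0  0  0  0
 5  0  0  0  1  1  1  1  1  1  1  1  1
 9  0  1  1  1  1  1  1  1  1  2  2  2
 5  0  1  1  2  2  2  2  2  2  2  2  3
 5  0  1  1  2  2  3  3  3  3  3  3  3
 6  0  1  1  2  3  3  3  3  3  3  3  3
 8  0  1  1  2  3  3  3  4  4  4  4  4
 6  0  1  1  2  3  3  3  4  4  4  4  4
 5  0  1  1  2  3  4  4  4  5  5  5  5
 6  0  1  1  2  3  4  4  4  5  5  5  5
 8  0  1  1  2  3  4  4  5  5  5  6  6
 6  0  1  1  2  3  4  4  5  5  5  6  6
dp[11][11] = 6. One LCS (by backtracking along matches): 9, 5, 5, 8, 5, 8.

6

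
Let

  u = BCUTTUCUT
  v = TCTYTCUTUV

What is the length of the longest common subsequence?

6

Let dp[i][j] be the LCS length of the first i characters of u and the first j characters of v. dp[i][j] = dp[i-1][j-1]+1 when the i-th and j-th characters match, else max(dp[i-1][j], dp[i][j-1]).
    ·  T  C  T  Y  T  C  U  T  U  V
 ·  0  0  0  0  0  0  0  0  0  0  0
 B  0  0  0  0  0  0  0  0  0  0  0
 C  0  0  1  1  1  1  1  1  1  1  1
 U  0  0  1  1  1  1  1  2  2  2  2
 T  0  1  1  2  2  2  2  2  3  3  3
 T  0  1  1  2  2  3  3  3  3  3  3
 U  0  1  1  2  2  3  3  4  4  4  4
 C  0  1  2  2  2  3  4  4  4  4  4
 U  0  1  2  2  2  3  4  5  5  5  5
 T  0  1  2  3  3  3  4  5  6  6  6
dp[9][10] = 6. One LCS (by backtracking along matches): CTTCUT.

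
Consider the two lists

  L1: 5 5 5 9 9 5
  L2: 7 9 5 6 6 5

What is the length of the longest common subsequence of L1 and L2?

Let dp[i][j] be the LCS length of the first i values of L1 and the first j values of L2. dp[i][j] = dp[i-1][j-1]+1 when the i-th and j-th values match, else max(dp[i-1][j], dp[i][j-1]).
    ·  7  9  5  6  6  5
 ·  0  0  0  0  0  0  0
 5  0  0  0  1  1  1  1
 5  0  0  0  1  1  1  2
 5  0  0  0  1  1  1  2
 9  0  0  1  1  1  1  2
 9  0  0  1  1  1  1  2
 5  0  0  1  2  2  2  2
dp[6][6] = 2. One LCS (by backtracking along matches): 5, 5.

2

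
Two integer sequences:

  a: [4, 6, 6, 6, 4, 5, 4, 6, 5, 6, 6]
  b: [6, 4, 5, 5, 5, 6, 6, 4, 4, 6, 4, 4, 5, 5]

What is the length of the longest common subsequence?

7

Pick 4 (a #1, b #2) → 6 (a #2, b #6) → 6 (a #3, b #7) → 6 (a #4, b #10) → 4 (a #5, b #12) → 5 (a #6, b #13) → 5 (a #9, b #14); all 7 values appear in both, in order. dp[11][14] = 7 confirms this is the maximum.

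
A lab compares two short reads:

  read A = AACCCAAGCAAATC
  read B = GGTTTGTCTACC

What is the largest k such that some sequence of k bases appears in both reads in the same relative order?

4

One common subsequence of length 4: C at read A[3]=read B[8], A at read A[7]=read B[10], C at read A[9]=read B[11], C at read A[14]=read B[12]. dp[14][12] = 4 confirms this is the maximum.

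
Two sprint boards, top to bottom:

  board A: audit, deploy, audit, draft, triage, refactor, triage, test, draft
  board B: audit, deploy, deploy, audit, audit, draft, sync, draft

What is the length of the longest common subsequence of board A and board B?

5

One common subsequence of length 5: audit [1,1] → deploy [2,3] → audit [3,5] → draft [4,6] → draft [9,8], and the DP table's final entry dp[9][8] is also 5, so no common subsequence is longer.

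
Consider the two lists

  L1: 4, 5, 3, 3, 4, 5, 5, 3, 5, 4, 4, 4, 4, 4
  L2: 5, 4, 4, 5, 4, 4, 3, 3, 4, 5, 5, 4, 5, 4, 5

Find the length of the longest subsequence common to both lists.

9

Pick 4 (L1 #1, L2 #3), then 5 (L1 #2, L2 #4), then 3 (L1 #3, L2 #7), then 3 (L1 #4, L2 #8), then 4 (L1 #5, L2 #9), then 5 (L1 #6, L2 #10), then 5 (L1 #7, L2 #11), then 5 (L1 #9, L2 #13), then 4 (L1 #10, L2 #14); all 9 values appear in both, in order. dp[14][15] = 9 confirms this is the maximum.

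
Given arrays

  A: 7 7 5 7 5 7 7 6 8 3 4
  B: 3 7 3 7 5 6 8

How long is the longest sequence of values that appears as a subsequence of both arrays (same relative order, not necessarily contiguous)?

Pick 7 at A[1]=B[2], then 7 at A[4]=B[4], then 5 at A[5]=B[5], then 6 at A[8]=B[6], then 8 at A[9]=B[7]; all 5 values appear in both, in order. dp[11][7] = 5 confirms this is the maximum.

5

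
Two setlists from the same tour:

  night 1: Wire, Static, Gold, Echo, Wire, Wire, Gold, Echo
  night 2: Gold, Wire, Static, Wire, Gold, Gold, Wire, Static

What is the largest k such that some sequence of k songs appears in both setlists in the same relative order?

4

Taking Wire (night 1 #1, night 2 #2); then Static (night 1 #2, night 2 #3); then Gold (night 1 #3, night 2 #6); then Wire (night 1 #5, night 2 #7) gives a common subsequence of length 4. Since dp[8][8] = 4, nothing longer is possible.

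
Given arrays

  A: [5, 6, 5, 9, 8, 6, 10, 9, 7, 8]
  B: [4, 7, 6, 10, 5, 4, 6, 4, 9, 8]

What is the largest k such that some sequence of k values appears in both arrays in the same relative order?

Taking 6 [2,3], 5 [3,5], 6 [6,7], 9 [8,9], 8 [10,10] gives a common subsequence of length 5. Since dp[10][10] = 5, nothing longer is possible.

5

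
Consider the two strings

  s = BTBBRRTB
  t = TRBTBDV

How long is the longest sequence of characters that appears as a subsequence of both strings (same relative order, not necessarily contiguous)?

One common subsequence of length 4: T at s[2]=t[1], then B at s[4]=t[3], then T at s[7]=t[4], then B at s[8]=t[5]. The LCS DP gives dp[8][7] = 4, so this is optimal.

4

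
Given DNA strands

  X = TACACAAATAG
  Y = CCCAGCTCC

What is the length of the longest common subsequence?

Pick C (X #3, Y #3) → A (X #4, Y #4) → C (X #5, Y #6) → T (X #9, Y #7); all 4 bases appear in both, in order, and the DP table's final entry dp[11][9] is also 4, so no common subsequence is longer.

4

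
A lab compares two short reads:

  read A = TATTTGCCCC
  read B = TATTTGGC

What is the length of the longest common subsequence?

7

Taking T (read A #1, read B #1), then A (read A #2, read B #2), then T (read A #3, read B #3), then T (read A #4, read B #4), then T (read A #5, read B #5), then G (read A #6, read B #7), then C (read A #10, read B #8) gives a common subsequence of length 7, and the DP table's final entry dp[10][8] is also 7, so no common subsequence is longer.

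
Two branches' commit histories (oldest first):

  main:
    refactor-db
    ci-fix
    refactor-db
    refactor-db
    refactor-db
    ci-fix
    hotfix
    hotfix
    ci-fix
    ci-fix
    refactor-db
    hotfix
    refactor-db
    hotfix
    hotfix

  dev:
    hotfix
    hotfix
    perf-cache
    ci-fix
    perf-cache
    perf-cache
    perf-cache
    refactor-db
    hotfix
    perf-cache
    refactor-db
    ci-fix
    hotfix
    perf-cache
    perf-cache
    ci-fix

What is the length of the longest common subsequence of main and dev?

7

Taking hotfix at main[7]=dev[1], hotfix at main[8]=dev[2], ci-fix at main[9]=dev[4], refactor-db at main[11]=dev[8], hotfix at main[12]=dev[9], refactor-db at main[13]=dev[11], hotfix at main[14]=dev[13] gives a common subsequence of length 7. Since dp[15][16] = 7, nothing longer is possible.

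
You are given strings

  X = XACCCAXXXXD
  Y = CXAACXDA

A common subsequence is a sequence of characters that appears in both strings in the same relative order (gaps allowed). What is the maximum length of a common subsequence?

5

Let dp[i][j] be the LCS length of the first i characters of X and the first j characters of Y. dp[i][j] = dp[i-1][j-1]+1 when the i-th and j-th characters match, else max(dp[i-1][j], dp[i][j-1]).
    ·  C  X  A  A  C  X  D  A
 ·  0  0  0  0  0  0  0  0  0
 X  0  0  1  1  1  1  1  1  1
 A  0  0  1  2  2  2  2  2  2
 C  0  1  1  2  2  3  3  3  3
 C  0  1  1  2  2  3  3  3  3
 C  0  1  1  2  2  3  3  3  3
 A  0  1  1  2  3  3  3  3  4
 X  0  1  2  2  3  3  4  4  4
 X  0  1  2  2  3  3  4  4  4
 X  0  1  2  2  3  3  4  4  4
 X  0  1  2  2  3  3  4  4  4
 D  0  1  2  2  3  3  4  5  5
dp[11][8] = 5. One LCS (by backtracking along matches): XACXD.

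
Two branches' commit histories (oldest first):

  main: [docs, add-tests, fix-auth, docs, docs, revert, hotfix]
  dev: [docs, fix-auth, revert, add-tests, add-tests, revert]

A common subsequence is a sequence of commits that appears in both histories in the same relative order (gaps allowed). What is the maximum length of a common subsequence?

3

Pick docs (main #1, dev #1) → add-tests (main #2, dev #5) → revert (main #6, dev #6); all 3 commits appear in both, in order. The LCS DP gives dp[7][6] = 3, so this is optimal.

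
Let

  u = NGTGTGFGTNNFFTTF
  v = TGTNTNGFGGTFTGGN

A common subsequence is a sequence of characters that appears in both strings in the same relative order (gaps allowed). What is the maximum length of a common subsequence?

9

Taking G [2,2], then T [3,3], then T [5,5], then G [6,7], then F [7,8], then G [8,10], then T [9,11], then F [13,12], then T [14,13] gives a common subsequence of length 9, and the DP table's final entry dp[16][16] is also 9, so no common subsequence is longer.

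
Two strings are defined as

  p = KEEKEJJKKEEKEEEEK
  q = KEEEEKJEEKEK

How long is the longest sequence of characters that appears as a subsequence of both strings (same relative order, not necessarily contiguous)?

10

Pick K (p #1, q #1); then E (p #2, q #4); then E (p #3, q #5); then K (p #4, q #6); then J (p #7, q #7); then E (p #10, q #8); then E (p #11, q #9); then K (p #12, q #10); then E (p #16, q #11); then K (p #17, q #12); all 10 characters appear in both, in order. The LCS DP gives dp[17][12] = 10, so this is optimal.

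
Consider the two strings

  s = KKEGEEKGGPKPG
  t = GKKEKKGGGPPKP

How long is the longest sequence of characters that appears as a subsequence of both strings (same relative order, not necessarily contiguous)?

One common subsequence of length 9: K at s[1]=t[2], K at s[2]=t[3], E at s[3]=t[4], G at s[4]=t[7], G at s[8]=t[8], G at s[9]=t[9], P at s[10]=t[11], K at s[11]=t[12], P at s[12]=t[13], and the DP table's final entry dp[13][13] is also 9, so no common subsequence is longer.

9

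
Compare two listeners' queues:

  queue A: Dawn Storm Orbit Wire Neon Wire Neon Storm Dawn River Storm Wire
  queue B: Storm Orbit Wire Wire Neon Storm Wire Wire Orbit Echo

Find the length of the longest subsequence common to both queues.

7

Pick Storm [2,1] → Orbit [3,2] → Wire [4,3] → Wire [6,4] → Neon [7,5] → Storm [8,6] → Wire [12,8]; all 7 songs appear in both, in order. Since dp[12][10] = 7, nothing longer is possible.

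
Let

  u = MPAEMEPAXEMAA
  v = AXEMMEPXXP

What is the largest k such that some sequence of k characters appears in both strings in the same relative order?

6

One common subsequence of length 6: A (u #3, v #1); then E (u #4, v #3); then M (u #5, v #5); then E (u #6, v #6); then P (u #7, v #7); then X (u #9, v #9). dp[13][10] = 6 confirms this is the maximum.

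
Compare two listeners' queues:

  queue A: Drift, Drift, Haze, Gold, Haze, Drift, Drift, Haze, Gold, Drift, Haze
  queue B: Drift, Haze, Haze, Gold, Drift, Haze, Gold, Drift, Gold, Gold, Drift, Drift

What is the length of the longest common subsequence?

Taking Drift at queue A[1]=queue B[1], then Drift at queue A[2]=queue B[5], then Haze at queue A[3]=queue B[6], then Gold at queue A[4]=queue B[7], then Drift at queue A[6]=queue B[8], then Drift at queue A[7]=queue B[11], then Drift at queue A[10]=queue B[12] gives a common subsequence of length 7. Since dp[11][12] = 7, nothing longer is possible.

7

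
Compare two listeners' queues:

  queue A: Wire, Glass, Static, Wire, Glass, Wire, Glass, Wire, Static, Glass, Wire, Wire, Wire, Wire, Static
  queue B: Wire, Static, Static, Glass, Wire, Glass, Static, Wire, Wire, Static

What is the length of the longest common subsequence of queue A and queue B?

Taking Wire at queue A[1]=queue B[1] → Static at queue A[3]=queue B[3] → Glass at queue A[5]=queue B[4] → Wire at queue A[6]=queue B[5] → Glass at queue A[7]=queue B[6] → Static at queue A[9]=queue B[7] → Wire at queue A[13]=queue B[8] → Wire at queue A[14]=queue B[9] → Static at queue A[15]=queue B[10] gives a common subsequence of length 9. dp[15][10] = 9 confirms this is the maximum.

9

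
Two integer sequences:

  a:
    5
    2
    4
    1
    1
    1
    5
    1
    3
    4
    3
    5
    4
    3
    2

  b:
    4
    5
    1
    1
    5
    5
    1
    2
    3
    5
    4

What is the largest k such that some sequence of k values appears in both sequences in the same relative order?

Pick 5 [1,2], then 1 [4,3], then 1 [5,4], then 5 [7,6], then 1 [8,7], then 3 [11,9], then 5 [12,10], then 4 [13,11]; all 8 values appear in both, in order. The LCS DP gives dp[15][11] = 8, so this is optimal.

8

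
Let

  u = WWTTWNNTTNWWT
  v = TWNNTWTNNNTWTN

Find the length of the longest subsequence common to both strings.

Taking T (u #4, v #1); then W (u #5, v #2); then N (u #6, v #3); then N (u #7, v #4); then T (u #8, v #5); then T (u #9, v #7); then N (u #10, v #10); then W (u #12, v #12); then T (u #13, v #13) gives a common subsequence of length 9. Since dp[13][14] = 9, nothing longer is possible.

9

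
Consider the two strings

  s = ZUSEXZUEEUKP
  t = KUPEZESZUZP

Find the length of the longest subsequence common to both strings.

Let dp[i][j] be the LCS length of the first i characters of s and the first j characters of t. dp[i][j] = dp[i-1][j-1]+1 when the i-th and j-th characters match, else max(dp[i-1][j], dp[i][j-1]).
    ·  K  U  P  E  Z  E  S  Z  U  Z  P
 ·  0  0  0  0  0  0  0  0  0  0  0  0
 Z  0  0  0  0  0  1  1  1  1  1  1  1
 U  0  0  1  1  1  1  1  1  1  2  2  2
 S  0  0  1  1  1  1  1  2  2  2  2  2
 E  0  0  1  1  2  2  2  2  2  2  2  2
 X  0  0  1  1  2  2  2  2  2  2  2  2
 Z  0  0  1  1  2  3  3  3  3  3  3  3
 U  0  0  1  1  2  3  3  3  3  4  4  4
 E  0  0  1  1  2  3  4  4  4  4  4  4
 E  0  0  1  1  2  3  4  4  4  4  4  4
 U  0  0  1  1  2  3  4  4  4  5  5  5
 K  0  1  1  1  2  3  4  4  4  5  5  5
 P  0  1  1  2  2  3  4  4  4  5  5  6
dp[12][11] = 6. One LCS (by backtracking along matches): UEZEUP.

6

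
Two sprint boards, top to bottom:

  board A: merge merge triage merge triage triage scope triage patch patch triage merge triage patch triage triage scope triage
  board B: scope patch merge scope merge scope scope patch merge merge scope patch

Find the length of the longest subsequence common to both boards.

6

Taking merge (board A #1, board B #3); then merge (board A #2, board B #5); then scope (board A #7, board B #7); then patch (board A #9, board B #8); then merge (board A #12, board B #10); then patch (board A #14, board B #12) gives a common subsequence of length 6. The LCS DP gives dp[18][12] = 6, so this is optimal.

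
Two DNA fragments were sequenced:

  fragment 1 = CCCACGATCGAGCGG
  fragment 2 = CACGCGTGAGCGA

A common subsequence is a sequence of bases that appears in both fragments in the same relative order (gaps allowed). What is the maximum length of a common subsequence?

10

One common subsequence of length 10: C at fragment 1[1]=fragment 2[1], then C at fragment 1[2]=fragment 2[3], then C at fragment 1[5]=fragment 2[5], then G at fragment 1[6]=fragment 2[6], then T at fragment 1[8]=fragment 2[7], then G at fragment 1[10]=fragment 2[8], then A at fragment 1[11]=fragment 2[9], then G at fragment 1[12]=fragment 2[10], then C at fragment 1[13]=fragment 2[11], then G at fragment 1[14]=fragment 2[12], and the DP table's final entry dp[15][13] is also 10, so no common subsequence is longer.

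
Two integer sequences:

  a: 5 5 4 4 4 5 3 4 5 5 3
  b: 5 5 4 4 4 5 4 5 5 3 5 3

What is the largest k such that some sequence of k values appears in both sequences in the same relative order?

Taking 5 [1,1], then 5 [2,2], then 4 [3,3], then 4 [4,4], then 4 [5,5], then 5 [6,6], then 4 [8,7], then 5 [9,9], then 5 [10,11], then 3 [11,12] gives a common subsequence of length 10. Since dp[11][12] = 10, nothing longer is possible.

10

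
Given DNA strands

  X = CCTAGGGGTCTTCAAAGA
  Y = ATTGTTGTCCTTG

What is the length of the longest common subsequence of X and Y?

8

Match T at X[3]=Y[3]; then G at X[5]=Y[4]; then G at X[8]=Y[7]; then T at X[9]=Y[8]; then C at X[10]=Y[10]; then T at X[11]=Y[11]; then T at X[12]=Y[12]; then G at X[17]=Y[13] — 8 bases in the same relative order in both. The LCS DP gives dp[18][13] = 8, so this is optimal.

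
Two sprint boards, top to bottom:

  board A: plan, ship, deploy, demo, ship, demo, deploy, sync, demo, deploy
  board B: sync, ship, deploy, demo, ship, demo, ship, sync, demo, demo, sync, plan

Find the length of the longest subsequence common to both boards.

7

Pick ship (board A #2, board B #2) → deploy (board A #3, board B #3) → demo (board A #4, board B #4) → ship (board A #5, board B #5) → demo (board A #6, board B #6) → sync (board A #8, board B #8) → demo (board A #9, board B #10); all 7 tasks appear in both, in order, and the DP table's final entry dp[10][12] is also 7, so no common subsequence is longer.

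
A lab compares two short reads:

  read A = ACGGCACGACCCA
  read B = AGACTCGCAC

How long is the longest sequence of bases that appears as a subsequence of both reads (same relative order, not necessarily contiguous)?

Pick A at read A[1]=read B[1], G at read A[3]=read B[2], C at read A[5]=read B[4], C at read A[7]=read B[6], G at read A[8]=read B[7], A at read A[9]=read B[9], C at read A[12]=read B[10]; all 7 bases appear in both, in order. Since dp[13][10] = 7, nothing longer is possible.

7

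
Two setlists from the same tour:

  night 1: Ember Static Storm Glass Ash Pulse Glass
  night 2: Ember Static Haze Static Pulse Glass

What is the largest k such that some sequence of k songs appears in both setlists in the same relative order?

Taking Ember (night 1 #1, night 2 #1), Static (night 1 #2, night 2 #4), Pulse (night 1 #6, night 2 #5), Glass (night 1 #7, night 2 #6) gives a common subsequence of length 4. Since dp[7][6] = 4, nothing longer is possible.

4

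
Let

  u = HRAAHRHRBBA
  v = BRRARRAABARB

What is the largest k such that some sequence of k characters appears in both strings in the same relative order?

6

One common subsequence of length 6: R at u[2]=v[3], then A at u[4]=v[4], then R at u[6]=v[5], then R at u[8]=v[6], then B at u[9]=v[9], then B at u[10]=v[12]. The LCS DP gives dp[11][12] = 6, so this is optimal.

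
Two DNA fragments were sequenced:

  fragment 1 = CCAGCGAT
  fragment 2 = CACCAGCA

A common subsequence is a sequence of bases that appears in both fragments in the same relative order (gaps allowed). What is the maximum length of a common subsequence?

One common subsequence of length 6: C (fragment 1 #1, fragment 2 #3), C (fragment 1 #2, fragment 2 #4), A (fragment 1 #3, fragment 2 #5), G (fragment 1 #4, fragment 2 #6), C (fragment 1 #5, fragment 2 #7), A (fragment 1 #7, fragment 2 #8). Since dp[8][8] = 6, nothing longer is possible.

6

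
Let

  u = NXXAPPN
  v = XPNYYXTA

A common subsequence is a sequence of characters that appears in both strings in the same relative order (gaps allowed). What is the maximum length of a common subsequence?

3

Let dp[i][j] be the LCS length of the first i characters of u and the first j characters of v. dp[i][j] = dp[i-1][j-1]+1 when the i-th and j-th characters match, else max(dp[i-1][j], dp[i][j-1]).
    ·  X  P  N  Y  Y  X  T  A
 ·  0  0  0  0  0  0  0  0  0
 N  0  0  0  1  1  1  1  1  1
 X  0  1  1  1  1  1  2  2  2
 X  0  1  1  1  1  1  2  2  2
 A  0  1  1  1  1  1  2  2  3
 P  0  1  2  2  2  2  2  2  3
 P  0  1  2  2  2  2  2  2  3
 N  0  1  2  3  3  3  3  3  3
dp[7][8] = 3. One LCS (by backtracking along matches): NXA.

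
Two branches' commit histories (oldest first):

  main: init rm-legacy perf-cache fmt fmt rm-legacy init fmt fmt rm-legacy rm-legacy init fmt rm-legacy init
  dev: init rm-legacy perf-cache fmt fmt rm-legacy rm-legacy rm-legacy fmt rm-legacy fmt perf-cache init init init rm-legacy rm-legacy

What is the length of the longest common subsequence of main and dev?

Match init (main #1, dev #1) → rm-legacy (main #2, dev #2) → perf-cache (main #3, dev #3) → fmt (main #4, dev #4) → fmt (main #5, dev #5) → rm-legacy (main #6, dev #6) → rm-legacy (main #10, dev #7) → rm-legacy (main #11, dev #8) → fmt (main #13, dev #9) → rm-legacy (main #14, dev #10) → init (main #15, dev #15) — 11 commits in the same relative order in both. Since dp[15][17] = 11, nothing longer is possible.

11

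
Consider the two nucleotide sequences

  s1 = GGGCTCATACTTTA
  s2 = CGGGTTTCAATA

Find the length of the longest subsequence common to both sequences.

9

Taking G (s1 #1, s2 #2), then G (s1 #2, s2 #3), then G (s1 #3, s2 #4), then T (s1 #5, s2 #7), then C (s1 #6, s2 #8), then A (s1 #7, s2 #9), then A (s1 #9, s2 #10), then T (s1 #13, s2 #11), then A (s1 #14, s2 #12) gives a common subsequence of length 9. Since dp[14][12] = 9, nothing longer is possible.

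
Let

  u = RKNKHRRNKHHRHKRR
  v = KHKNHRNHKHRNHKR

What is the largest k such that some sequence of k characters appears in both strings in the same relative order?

11

One common subsequence of length 11: K (u #2, v #3), then N (u #3, v #4), then H (u #5, v #5), then R (u #7, v #6), then N (u #8, v #7), then K (u #9, v #9), then H (u #11, v #10), then R (u #12, v #11), then H (u #13, v #13), then K (u #14, v #14), then R (u #16, v #15), and the DP table's final entry dp[16][15] is also 11, so no common subsequence is longer.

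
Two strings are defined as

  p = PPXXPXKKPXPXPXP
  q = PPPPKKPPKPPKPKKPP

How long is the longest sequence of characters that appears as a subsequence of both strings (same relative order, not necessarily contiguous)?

9

Pick P (p #1, q #2) → P (p #2, q #3) → P (p #5, q #4) → K (p #7, q #6) → K (p #8, q #9) → P (p #9, q #11) → P (p #11, q #13) → P (p #13, q #16) → P (p #15, q #17); all 9 characters appear in both, in order. The LCS DP gives dp[15][17] = 9, so this is optimal.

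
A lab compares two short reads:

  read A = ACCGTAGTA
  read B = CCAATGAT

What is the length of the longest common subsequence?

One common subsequence of length 5: C at read A[2]=read B[1], then C at read A[3]=read B[2], then G at read A[4]=read B[6], then A at read A[6]=read B[7], then T at read A[8]=read B[8]. dp[9][8] = 5 confirms this is the maximum.

5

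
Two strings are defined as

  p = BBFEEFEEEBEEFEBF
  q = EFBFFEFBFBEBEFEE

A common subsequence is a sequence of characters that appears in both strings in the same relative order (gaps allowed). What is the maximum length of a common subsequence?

Taking B [1,3], F [3,5], E [4,6], F [6,9], E [9,11], B [10,12], E [11,13], E [12,15], E [14,16] gives a common subsequence of length 9. Since dp[16][16] = 9, nothing longer is possible.

9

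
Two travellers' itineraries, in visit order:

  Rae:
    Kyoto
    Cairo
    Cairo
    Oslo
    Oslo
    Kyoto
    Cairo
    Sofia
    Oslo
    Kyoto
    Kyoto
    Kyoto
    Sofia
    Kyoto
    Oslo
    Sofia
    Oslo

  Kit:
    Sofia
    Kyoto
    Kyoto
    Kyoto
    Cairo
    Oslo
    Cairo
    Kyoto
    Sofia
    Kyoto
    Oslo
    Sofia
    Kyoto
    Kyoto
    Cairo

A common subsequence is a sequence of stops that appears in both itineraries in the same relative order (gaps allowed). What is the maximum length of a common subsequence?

9

Match Kyoto (Rae #1, Kit #4) → Cairo (Rae #3, Kit #5) → Oslo (Rae #5, Kit #6) → Cairo (Rae #7, Kit #7) → Kyoto (Rae #12, Kit #8) → Sofia (Rae #13, Kit #9) → Kyoto (Rae #14, Kit #10) → Oslo (Rae #15, Kit #11) → Sofia (Rae #16, Kit #12) — 9 stops in the same relative order in both. dp[17][15] = 9 confirms this is the maximum.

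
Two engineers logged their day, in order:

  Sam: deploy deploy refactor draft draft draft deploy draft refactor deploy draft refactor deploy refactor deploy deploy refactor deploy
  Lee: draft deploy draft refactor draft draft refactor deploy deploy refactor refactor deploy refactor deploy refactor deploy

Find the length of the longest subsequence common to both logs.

12

Taking deploy at Sam[1]=Lee[2], refactor at Sam[3]=Lee[4], draft at Sam[4]=Lee[5], draft at Sam[5]=Lee[6], deploy at Sam[7]=Lee[9], refactor at Sam[9]=Lee[10], refactor at Sam[12]=Lee[11], deploy at Sam[13]=Lee[12], refactor at Sam[14]=Lee[13], deploy at Sam[16]=Lee[14], refactor at Sam[17]=Lee[15], deploy at Sam[18]=Lee[16] gives a common subsequence of length 12. dp[18][16] = 12 confirms this is the maximum.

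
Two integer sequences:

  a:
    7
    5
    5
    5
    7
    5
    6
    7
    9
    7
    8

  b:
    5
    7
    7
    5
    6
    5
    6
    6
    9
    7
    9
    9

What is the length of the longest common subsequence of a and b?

6

Taking 7 [1,3]; then 5 [2,4]; then 5 [3,6]; then 6 [7,8]; then 7 [8,10]; then 9 [9,12] gives a common subsequence of length 6. The LCS DP gives dp[11][12] = 6, so this is optimal.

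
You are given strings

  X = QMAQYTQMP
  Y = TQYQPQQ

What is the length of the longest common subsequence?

4

Taking Q at X[4]=Y[2] → Y at X[5]=Y[3] → Q at X[7]=Y[4] → P at X[9]=Y[5] gives a common subsequence of length 4. Since dp[9][7] = 4, nothing longer is possible.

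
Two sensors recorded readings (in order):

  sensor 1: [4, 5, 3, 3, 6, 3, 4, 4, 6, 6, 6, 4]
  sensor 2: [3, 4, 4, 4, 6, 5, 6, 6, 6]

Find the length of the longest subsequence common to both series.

6

Taking 4 (sensor 1 #1, sensor 2 #2); then 4 (sensor 1 #7, sensor 2 #3); then 4 (sensor 1 #8, sensor 2 #4); then 6 (sensor 1 #9, sensor 2 #7); then 6 (sensor 1 #10, sensor 2 #8); then 6 (sensor 1 #11, sensor 2 #9) gives a common subsequence of length 6. The LCS DP gives dp[12][9] = 6, so this is optimal.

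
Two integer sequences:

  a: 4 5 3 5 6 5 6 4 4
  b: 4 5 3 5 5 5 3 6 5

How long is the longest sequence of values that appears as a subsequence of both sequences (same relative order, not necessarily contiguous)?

Let dp[i][j] be the LCS length of the first i values of a and the first j values of b. dp[i][j] = dp[i-1][j-1]+1 when the i-th and j-th values match, else max(dp[i-1][j], dp[i][j-1]).
    ·  4  5  3  5  5  5  3  6  5
 ·  0  0  0  0  0  0  0  0  0  0
 4  0  1  1  1  1  1  1  1  1  1
 5  0  1  2  2  2  2  2  2  2  2
 3  0  1  2  3  3  3  3  3  3  3
 5  0  1  2  3  4  4  4  4  4  4
 6  0  1  2  3  4  4  4  4  5  5
 5  0  1  2  3  4  5  5  5  5  6
 6  0  1  2  3  4  5  5  5  6  6
 4  0  1  2  3  4  5  5  5  6  6
 4  0  1  2  3  4  5  5  5  6  6
dp[9][9] = 6. One LCS (by backtracking along matches): 4, 5, 3, 5, 6, 5.

6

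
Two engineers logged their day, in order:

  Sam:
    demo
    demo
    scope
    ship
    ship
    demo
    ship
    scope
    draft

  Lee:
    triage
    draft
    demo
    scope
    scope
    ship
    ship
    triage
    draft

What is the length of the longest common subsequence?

Taking demo [1,3], then scope [3,5], then ship [4,6], then ship [5,7], then draft [9,9] gives a common subsequence of length 5. The LCS DP gives dp[9][9] = 5, so this is optimal.

5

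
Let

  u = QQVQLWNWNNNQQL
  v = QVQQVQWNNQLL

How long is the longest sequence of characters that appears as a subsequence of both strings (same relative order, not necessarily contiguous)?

9

One common subsequence of length 9: Q [1,3] → Q [2,4] → V [3,5] → Q [4,6] → W [8,7] → N [10,8] → N [11,9] → Q [12,10] → L [14,12]. Since dp[14][12] = 9, nothing longer is possible.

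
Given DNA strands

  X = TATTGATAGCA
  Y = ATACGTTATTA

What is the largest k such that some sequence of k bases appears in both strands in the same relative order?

One common subsequence of length 7: T [1,2] → A [2,3] → T [3,6] → T [4,7] → A [6,8] → T [7,10] → A [11,11]. dp[11][11] = 7 confirms this is the maximum.

7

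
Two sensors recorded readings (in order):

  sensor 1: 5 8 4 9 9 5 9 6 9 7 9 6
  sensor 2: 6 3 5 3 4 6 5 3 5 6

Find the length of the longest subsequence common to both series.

Taking 5 at sensor 1[1]=sensor 2[3]; then 4 at sensor 1[3]=sensor 2[5]; then 5 at sensor 1[6]=sensor 2[9]; then 6 at sensor 1[12]=sensor 2[10] gives a common subsequence of length 4. The LCS DP gives dp[12][10] = 4, so this is optimal.

4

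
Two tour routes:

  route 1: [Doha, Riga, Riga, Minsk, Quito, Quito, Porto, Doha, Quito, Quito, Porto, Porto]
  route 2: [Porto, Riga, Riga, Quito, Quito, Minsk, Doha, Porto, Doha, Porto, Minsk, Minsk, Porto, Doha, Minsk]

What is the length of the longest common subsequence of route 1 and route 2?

Match Riga at route 1[2]=route 2[2] → Riga at route 1[3]=route 2[3] → Quito at route 1[5]=route 2[4] → Quito at route 1[6]=route 2[5] → Porto at route 1[7]=route 2[8] → Doha at route 1[8]=route 2[9] → Porto at route 1[11]=route 2[10] → Porto at route 1[12]=route 2[13] — 8 stops in the same relative order in both. dp[12][15] = 8 confirms this is the maximum.

8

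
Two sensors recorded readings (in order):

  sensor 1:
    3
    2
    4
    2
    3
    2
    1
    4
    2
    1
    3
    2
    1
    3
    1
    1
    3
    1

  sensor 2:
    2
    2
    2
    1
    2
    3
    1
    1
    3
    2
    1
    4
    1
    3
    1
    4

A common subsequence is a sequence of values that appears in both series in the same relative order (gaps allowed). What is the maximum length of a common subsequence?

12

Taking 2 [2,1] → 2 [4,2] → 2 [6,3] → 1 [7,4] → 2 [9,5] → 1 [10,8] → 3 [11,9] → 2 [12,10] → 1 [13,11] → 1 [16,13] → 3 [17,14] → 1 [18,15] gives a common subsequence of length 12. Since dp[18][16] = 12, nothing longer is possible.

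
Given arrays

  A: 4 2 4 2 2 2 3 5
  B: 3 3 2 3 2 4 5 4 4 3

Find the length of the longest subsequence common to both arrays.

Let dp[i][j] be the LCS length of the first i values of A and the first j values of B. dp[i][j] = dp[i-1][j-1]+1 when the i-th and j-th values match, else max(dp[i-1][j], dp[i][j-1]).
    ·  3  3  2  3  2  4  5  4  4  3
 ·  0  0  0  0  0  0  0  0  0  0  0
 4  0  0  0  0  0  0  1  1  1  1  1
 2  0  0  0  1  1  1  1  1  1  1  1
 4  0  0  0  1  1  1  2  2  2  2  2
 2  0  0  0  1  1  2  2  2  2  2  2
 2  0  0  0  1  1  2  2  2  2  2  2
 2  0  0  0  1  1  2  2  2  2  2  2
 3  0  1  1  1  2  2  2  2  2  2  3
 5  0  1  1  1  2  2  2  3  3  3  3
dp[8][10] = 3. One LCS (by backtracking along matches): 4, 4, 3.

3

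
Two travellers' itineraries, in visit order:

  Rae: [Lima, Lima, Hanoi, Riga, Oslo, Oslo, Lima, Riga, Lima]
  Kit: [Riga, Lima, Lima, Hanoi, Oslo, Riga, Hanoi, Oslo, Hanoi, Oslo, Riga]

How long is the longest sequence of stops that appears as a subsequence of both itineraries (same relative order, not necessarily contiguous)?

Taking Lima at Rae[1]=Kit[2], then Lima at Rae[2]=Kit[3], then Hanoi at Rae[3]=Kit[4], then Riga at Rae[4]=Kit[6], then Oslo at Rae[5]=Kit[8], then Oslo at Rae[6]=Kit[10], then Riga at Rae[8]=Kit[11] gives a common subsequence of length 7. Since dp[9][11] = 7, nothing longer is possible.

7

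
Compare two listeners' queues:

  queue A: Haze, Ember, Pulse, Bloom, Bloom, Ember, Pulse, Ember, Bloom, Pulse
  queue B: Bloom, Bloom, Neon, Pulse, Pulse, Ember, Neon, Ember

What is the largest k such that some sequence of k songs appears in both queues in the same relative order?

4

Match Bloom [4,1], then Bloom [5,2], then Ember [6,6], then Ember [8,8] — 4 songs in the same relative order in both. Since dp[10][8] = 4, nothing longer is possible.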